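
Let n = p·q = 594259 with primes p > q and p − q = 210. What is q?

Since p = q + 210, we have 594259 = q(q + 210), so q² + 210q − 594259 = 0.
Discriminant: 210² + 4·594259 = 44100 + 2377036 = 2421136; √2421136 = 1556.
q = (−210 + 1556)/2 = 673, and p = q + 210 = 883.
Check: 673 · 883 = 594259.

673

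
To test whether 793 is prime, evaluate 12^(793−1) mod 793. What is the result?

12^1 ≡ 12 (mod 793)
12^2 ≡ 12^2 = 144 ≡ 144 (mod 793)
12^4 ≡ 144^2 = 20736 ≡ 118 (mod 793)
12^8 ≡ 118^2 = 13924 ≡ 443 (mod 793)
12^16 ≡ 443^2 = 196249 ≡ 378 (mod 793)
12^32 ≡ 378^2 = 142884 ≡ 144 (mod 793)
12^64 ≡ 144^2 = 20736 ≡ 118 (mod 793)
12^128 ≡ 118^2 = 13924 ≡ 443 (mod 793)
12^256 ≡ 443^2 = 196249 ≡ 378 (mod 793)
12^512 ≡ 378^2 = 142884 ≡ 144 (mod 793)
792 = 512 + 256 + 16 + 8 in binary powers of 2.
So 12^792 ≡ 144 · 378 · 378 · 443 ≡ 729 (mod 793).
Since 729 ≠ 1, base 12 is a Fermat witness: 793 is composite.

729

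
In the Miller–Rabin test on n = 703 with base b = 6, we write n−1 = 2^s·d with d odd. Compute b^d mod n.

438

703 − 1 = 702 = 2^1 · 351, so d = 351.
6^1 ≡ 6 (mod 703)
6^2 ≡ 6^2 = 36 ≡ 36 (mod 703)
6^4 ≡ 36^2 = 1296 ≡ 593 (mod 703)
6^8 ≡ 593^2 = 351649 ≡ 149 (mod 703)
6^16 ≡ 149^2 = 22201 ≡ 408 (mod 703)
6^32 ≡ 408^2 = 166464 ≡ 556 (mod 703)
6^64 ≡ 556^2 = 309136 ≡ 519 (mod 703)
6^128 ≡ 519^2 = 269361 ≡ 112 (mod 703)
6^256 ≡ 112^2 = 12544 ≡ 593 (mod 703)
351 = 256 + 64 + 16 + 8 + 4 + 2 + 1 in binary powers of 2.
So 6^351 ≡ 593 · 519 · 408 · 149 · 593 · 36 · 6 ≡ 438 (mod 703).
Squaring chain: 438; never reaches −1, so base 6 is a Miller–Rabin witness that 703 is composite.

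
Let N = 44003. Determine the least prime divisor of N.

79

44003 is odd.
Digit sum 11, not divisible by 3.
Ends in 3: not divisible by 5.
7: 44003 = 7·6286 + 1
11: 44003 = 11·4000 + 3
13: 44003 = 13·3384 + 11
17: 44003 = 17·2588 + 7
19: 44003 = 19·2315 + 18
23: 44003 = 23·1913 + 4
29: 44003 = 29·1517 + 10
31: 44003 = 31·1419 + 14
37: 44003 = 37·1189 + 10
41: 44003 = 41·1073 + 10
43: 44003 = 43·1023 + 14
47: 44003 = 47·936 + 11
53: 44003 = 53·830 + 13
59: 44003 = 59·745 + 48
61: 44003 = 61·721 + 22
67: 44003 = 67·656 + 51
71: 44003 = 71·619 + 54
73: 44003 = 73·602 + 57
79: 44003 = 79·557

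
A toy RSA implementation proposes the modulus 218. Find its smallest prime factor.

2

218 is even: 2 divides it.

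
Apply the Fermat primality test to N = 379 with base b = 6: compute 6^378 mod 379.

1

6^1 ≡ 6 (mod 379)
6^2 ≡ 6^2 = 36 ≡ 36 (mod 379)
6^4 ≡ 36^2 = 1296 ≡ 159 (mod 379)
6^8 ≡ 159^2 = 25281 ≡ 267 (mod 379)
6^16 ≡ 267^2 = 71289 ≡ 37 (mod 379)
6^32 ≡ 37^2 = 1369 ≡ 232 (mod 379)
6^64 ≡ 232^2 = 53824 ≡ 6 (mod 379)
6^128 ≡ 6^2 = 36 ≡ 36 (mod 379)
6^256 ≡ 36^2 = 1296 ≡ 159 (mod 379)
378 = 256 + 64 + 32 + 16 + 8 + 2 in binary powers of 2.
So 6^378 ≡ 159 · 6 · 232 · 37 · 267 · 36 ≡ 1 (mod 379).
Since the result is 1, base 6 gives no evidence that 379 is composite.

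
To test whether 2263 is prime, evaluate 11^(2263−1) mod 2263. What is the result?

2093

11^1 ≡ 11 (mod 2263)
11^2 ≡ 11^2 = 121 ≡ 121 (mod 2263)
11^4 ≡ 121^2 = 14641 ≡ 1063 (mod 2263)
11^8 ≡ 1063^2 = 1129969 ≡ 732 (mod 2263)
11^16 ≡ 732^2 = 535824 ≡ 1756 (mod 2263)
11^32 ≡ 1756^2 = 3083536 ≡ 1330 (mod 2263)
11^64 ≡ 1330^2 = 1768900 ≡ 1497 (mod 2263)
11^128 ≡ 1497^2 = 2241009 ≡ 639 (mod 2263)
11^256 ≡ 639^2 = 408321 ≡ 981 (mod 2263)
11^512 ≡ 981^2 = 962361 ≡ 586 (mod 2263)
11^1024 ≡ 586^2 = 343396 ≡ 1683 (mod 2263)
11^2048 ≡ 1683^2 = 2832489 ≡ 1476 (mod 2263)
2262 = 2048 + 128 + 64 + 16 + 4 + 2 in binary powers of 2.
So 11^2262 ≡ 1476 · 639 · 1497 · 1756 · 1063 · 121 ≡ 2093 (mod 2263).
Since 2093 ≠ 1, base 11 is a Fermat witness: 2263 is composite.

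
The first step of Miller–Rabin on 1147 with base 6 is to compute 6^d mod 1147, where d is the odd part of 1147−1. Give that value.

154

1147 − 1 = 1146 = 2^1 · 573, so d = 573.
6^1 ≡ 6 (mod 1147)
6^2 ≡ 6^2 = 36 ≡ 36 (mod 1147)
6^4 ≡ 36^2 = 1296 ≡ 149 (mod 1147)
6^8 ≡ 149^2 = 22201 ≡ 408 (mod 1147)
6^16 ≡ 408^2 = 166464 ≡ 149 (mod 1147)
6^32 ≡ 149^2 = 22201 ≡ 408 (mod 1147)
6^64 ≡ 408^2 = 166464 ≡ 149 (mod 1147)
6^128 ≡ 149^2 = 22201 ≡ 408 (mod 1147)
6^256 ≡ 408^2 = 166464 ≡ 149 (mod 1147)
6^512 ≡ 149^2 = 22201 ≡ 408 (mod 1147)
573 = 512 + 32 + 16 + 8 + 4 + 1 in binary powers of 2.
So 6^573 ≡ 408 · 408 · 149 · 408 · 149 · 6 ≡ 154 (mod 1147).
Squaring chain: 154; never reaches −1, so base 6 is a Miller–Rabin witness that 1147 is composite.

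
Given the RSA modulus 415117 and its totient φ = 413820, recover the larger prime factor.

φ(n) = (p−1)(q−1) = n − (p+q) + 1, so p + q = 415117 − 413820 + 1 = 1298.
p and q are the roots of t² − 1298t + 415117 = 0.
Discriminant: 1298² − 4·415117 = 1684804 − 1660468 = 24336; √24336 = 156.
q = (1298 − 156)/2 = 571, p = (1298 + 156)/2 = 727.
Check: 571 · 727 = 415117.

727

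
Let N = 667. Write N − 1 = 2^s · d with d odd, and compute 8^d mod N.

374

667 − 1 = 666 = 2^1 · 333, so d = 333.
8^1 ≡ 8 (mod 667)
8^2 ≡ 8^2 = 64 ≡ 64 (mod 667)
8^4 ≡ 64^2 = 4096 ≡ 94 (mod 667)
8^8 ≡ 94^2 = 8836 ≡ 165 (mod 667)
8^16 ≡ 165^2 = 27225 ≡ 545 (mod 667)
8^32 ≡ 545^2 = 297025 ≡ 210 (mod 667)
8^64 ≡ 210^2 = 44100 ≡ 78 (mod 667)
8^128 ≡ 78^2 = 6084 ≡ 81 (mod 667)
8^256 ≡ 81^2 = 6561 ≡ 558 (mod 667)
333 = 256 + 64 + 8 + 4 + 1 in binary powers of 2.
So 8^333 ≡ 558 · 78 · 165 · 94 · 8 ≡ 374 (mod 667).
Squaring chain: 374; never reaches −1, so base 8 is a Miller–Rabin witness that 667 is composite.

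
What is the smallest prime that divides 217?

7

217 is odd.
Digit sum 10, not divisible by 3.
Ends in 7: not divisible by 5.
7: 217 = 7·31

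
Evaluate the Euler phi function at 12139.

Factor: 12139 = 61 · 199.
φ(12139) = (61−1) · (199−1) = 60 · 198 = 11880.

11880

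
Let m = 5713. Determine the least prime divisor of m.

5713 is odd.
Digit sum 16, not divisible by 3.
Ends in 3: not divisible by 5.
7: 5713 = 7·816 + 1
11: 5713 = 11·519 + 4
13: 5713 = 13·439 + 6
17: 5713 = 17·336 + 1
19: 5713 = 19·300 + 13
23: 5713 = 23·248 + 9
29: 5713 = 29·197

29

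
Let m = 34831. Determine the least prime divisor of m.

61

34831 is odd.
Digit sum 19, not divisible by 3.
Ends in 1: not divisible by 5.
7: 34831 = 7·4975 + 6
11: 34831 = 11·3166 + 5
13: 34831 = 13·2679 + 4
17: 34831 = 17·2048 + 15
19: 34831 = 19·1833 + 4
23: 34831 = 23·1514 + 9
29: 34831 = 29·1201 + 2
31: 34831 = 31·1123 + 18
37: 34831 = 37·941 + 14
41: 34831 = 41·849 + 22
43: 34831 = 43·810 + 1
47: 34831 = 47·741 + 4
53: 34831 = 53·657 + 10
59: 34831 = 59·590 + 21
61: 34831 = 61·571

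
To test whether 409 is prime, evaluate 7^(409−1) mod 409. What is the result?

1

7^1 ≡ 7 (mod 409)
7^2 ≡ 7^2 = 49 ≡ 49 (mod 409)
7^4 ≡ 49^2 = 2401 ≡ 356 (mod 409)
7^8 ≡ 356^2 = 126736 ≡ 355 (mod 409)
7^16 ≡ 355^2 = 126025 ≡ 53 (mod 409)
7^32 ≡ 53^2 = 2809 ≡ 355 (mod 409)
7^64 ≡ 355^2 = 126025 ≡ 53 (mod 409)
7^128 ≡ 53^2 = 2809 ≡ 355 (mod 409)
7^256 ≡ 355^2 = 126025 ≡ 53 (mod 409)
408 = 256 + 128 + 16 + 8 in binary powers of 2.
So 7^408 ≡ 53 · 355 · 53 · 355 ≡ 1 (mod 409).
Since the result is 1, base 7 gives no evidence that 409 is composite.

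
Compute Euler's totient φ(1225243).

1184040

Factor: 1225243 = 47 · 131 · 199.
φ(1225243) = (47−1) · (131−1) · (199−1) = 46 · 130 · 198 = 1184040.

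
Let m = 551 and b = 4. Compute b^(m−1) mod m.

4^1 ≡ 4 (mod 551)
4^2 ≡ 4^2 = 16 ≡ 16 (mod 551)
4^4 ≡ 16^2 = 256 ≡ 256 (mod 551)
4^8 ≡ 256^2 = 65536 ≡ 518 (mod 551)
4^16 ≡ 518^2 = 268324 ≡ 538 (mod 551)
4^32 ≡ 538^2 = 289444 ≡ 169 (mod 551)
4^64 ≡ 169^2 = 28561 ≡ 460 (mod 551)
4^128 ≡ 460^2 = 211600 ≡ 16 (mod 551)
4^256 ≡ 16^2 = 256 ≡ 256 (mod 551)
4^512 ≡ 256^2 = 65536 ≡ 518 (mod 551)
550 = 512 + 32 + 4 + 2 in binary powers of 2.
So 4^550 ≡ 518 · 169 · 256 · 16 ≡ 517 (mod 551).
Since 517 ≠ 1, base 4 is a Fermat witness: 551 is composite.

517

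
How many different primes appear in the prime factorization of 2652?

4

2652 = 2^2 · 663
663 = 3 · 221
221 = 13 · 17
2652 = 2^2 · 3 · 13 · 17, which has 4 distinct prime factors.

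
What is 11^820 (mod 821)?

11^1 ≡ 11 (mod 821)
11^2 ≡ 11^2 = 121 ≡ 121 (mod 821)
11^4 ≡ 121^2 = 14641 ≡ 684 (mod 821)
11^8 ≡ 684^2 = 467856 ≡ 707 (mod 821)
11^16 ≡ 707^2 = 499849 ≡ 681 (mod 821)
11^32 ≡ 681^2 = 463761 ≡ 717 (mod 821)
11^64 ≡ 717^2 = 514089 ≡ 143 (mod 821)
11^128 ≡ 143^2 = 20449 ≡ 745 (mod 821)
11^256 ≡ 745^2 = 555025 ≡ 29 (mod 821)
11^512 ≡ 29^2 = 841 ≡ 20 (mod 821)
820 = 512 + 256 + 32 + 16 + 4 in binary powers of 2.
So 11^820 ≡ 20 · 29 · 717 · 681 · 684 ≡ 1 (mod 821).
Since the result is 1, base 11 gives no evidence that 821 is composite.

1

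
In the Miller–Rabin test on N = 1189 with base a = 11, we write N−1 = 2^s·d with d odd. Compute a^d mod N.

438

1189 − 1 = 1188 = 2^2 · 297, so d = 297.
11^1 ≡ 11 (mod 1189)
11^2 ≡ 11^2 = 121 ≡ 121 (mod 1189)
11^4 ≡ 121^2 = 14641 ≡ 373 (mod 1189)
11^8 ≡ 373^2 = 139129 ≡ 16 (mod 1189)
11^16 ≡ 16^2 = 256 ≡ 256 (mod 1189)
11^32 ≡ 256^2 = 65536 ≡ 141 (mod 1189)
11^64 ≡ 141^2 = 19881 ≡ 857 (mod 1189)
11^128 ≡ 857^2 = 734449 ≡ 836 (mod 1189)
11^256 ≡ 836^2 = 698896 ≡ 953 (mod 1189)
297 = 256 + 32 + 8 + 1 in binary powers of 2.
So 11^297 ≡ 953 · 141 · 16 · 11 ≡ 438 (mod 1189).
Squaring chain: 438 → 415; never reaches −1, so base 11 is a Miller–Rabin witness that 1189 is composite.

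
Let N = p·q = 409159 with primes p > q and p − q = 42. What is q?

619

Since p = q + 42, we have 409159 = q(q + 42), so q² + 42q − 409159 = 0.
Discriminant: 42² + 4·409159 = 1764 + 1636636 = 1638400; √1638400 = 1280.
q = (−42 + 1280)/2 = 619, and p = q + 42 = 661.
Check: 619 · 661 = 409159.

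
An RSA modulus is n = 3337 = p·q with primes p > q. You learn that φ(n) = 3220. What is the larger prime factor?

71

φ(n) = (p−1)(q−1) = n − (p+q) + 1, so p + q = 3337 − 3220 + 1 = 118.
p and q are the roots of t² − 118t + 3337 = 0.
Discriminant: 118² − 4·3337 = 13924 − 13348 = 576; √576 = 24.
q = (118 − 24)/2 = 47, p = (118 + 24)/2 = 71.
Check: 47 · 71 = 3337.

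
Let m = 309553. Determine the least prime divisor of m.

17

309553 is odd.
Digit sum 25, not divisible by 3.
Ends in 3: not divisible by 5.
7: 309553 = 7·44221 + 6
11: 309553 = 11·28141 + 2
13: 309553 = 13·23811 + 10
17: 309553 = 17·18209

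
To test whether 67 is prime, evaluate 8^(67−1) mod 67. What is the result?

8^1 ≡ 8 (mod 67)
8^2 ≡ 8^2 = 64 ≡ 64 (mod 67)
8^4 ≡ 64^2 = 4096 ≡ 9 (mod 67)
8^8 ≡ 9^2 = 81 ≡ 14 (mod 67)
8^16 ≡ 14^2 = 196 ≡ 62 (mod 67)
8^32 ≡ 62^2 = 3844 ≡ 25 (mod 67)
8^64 ≡ 25^2 = 625 ≡ 22 (mod 67)
66 = 64 + 2 in binary powers of 2.
So 8^66 ≡ 22 · 64 ≡ 1 (mod 67).
Since the result is 1, base 8 gives no evidence that 67 is composite.

1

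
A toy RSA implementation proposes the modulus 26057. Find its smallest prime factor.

26057 is odd.
Digit sum 20, not divisible by 3.
Ends in 7: not divisible by 5.
7: 26057 = 7·3722 + 3
11: 26057 = 11·2368 + 9
13: 26057 = 13·2004 + 5
17: 26057 = 17·1532 + 13
19: 26057 = 19·1371 + 8
23: 26057 = 23·1132 + 21
29: 26057 = 29·898 + 15
31: 26057 = 31·840 + 17
37: 26057 = 37·704 + 9
41: 26057 = 41·635 + 22
43: 26057 = 43·605 + 42
47: 26057 = 47·554 + 19
53: 26057 = 53·491 + 34
59: 26057 = 59·441 + 38
61: 26057 = 61·427 + 10
67: 26057 = 67·388 + 61
71: 26057 = 71·367

71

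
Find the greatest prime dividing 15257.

15257 = 11 · 1387
1387 = 19 · 73
73 is prime.
So 15257 = 11 · 19 · 73; the largest prime factor is 73.

73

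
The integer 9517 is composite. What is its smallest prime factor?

31

9517 is odd.
Digit sum 22, not divisible by 3.
Ends in 7: not divisible by 5.
7: 9517 = 7·1359 + 4
11: 9517 = 11·865 + 2
13: 9517 = 13·732 + 1
17: 9517 = 17·559 + 14
19: 9517 = 19·500 + 17
23: 9517 = 23·413 + 18
29: 9517 = 29·328 + 5
31: 9517 = 31·307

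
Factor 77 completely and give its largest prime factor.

77 = 7 · 11
11 is prime.
So 77 = 7 · 11; the largest prime factor is 11.

11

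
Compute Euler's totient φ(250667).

233064

Factor: 250667 = 19 · 79 · 167.
φ(250667) = (19−1) · (79−1) · (167−1) = 18 · 78 · 166 = 233064.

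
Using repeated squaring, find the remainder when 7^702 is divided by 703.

7^1 ≡ 7 (mod 703)
7^2 ≡ 7^2 = 49 ≡ 49 (mod 703)
7^4 ≡ 49^2 = 2401 ≡ 292 (mod 703)
7^8 ≡ 292^2 = 85264 ≡ 201 (mod 703)
7^16 ≡ 201^2 = 40401 ≡ 330 (mod 703)
7^32 ≡ 330^2 = 108900 ≡ 638 (mod 703)
7^64 ≡ 638^2 = 407044 ≡ 7 (mod 703)
7^128 ≡ 7^2 = 49 ≡ 49 (mod 703)
7^256 ≡ 49^2 = 2401 ≡ 292 (mod 703)
7^512 ≡ 292^2 = 85264 ≡ 201 (mod 703)
702 = 512 + 128 + 32 + 16 + 8 + 4 + 2 in binary powers of 2.
So 7^702 ≡ 201 · 49 · 638 · 330 · 201 · 292 · 49 ≡ 1 (mod 703).
Since the result is 1, base 7 gives no evidence that 703 is composite.

1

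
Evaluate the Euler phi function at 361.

342

Factor: 361 = 19^2.
φ(361) = 19^1·(19−1) = 342.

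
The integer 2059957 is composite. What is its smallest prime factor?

2059957 is odd.
Digit sum 37, not divisible by 3.
Ends in 7: not divisible by 5.
7: 2059957 = 7·294279 + 4
11: 2059957 = 11·187268 + 9
13: 2059957 = 13·158458 + 3
17: 2059957 = 17·121173 + 16
19: 2059957 = 19·108418 + 15
23: 2059957 = 23·89563 + 8
29: 2059957 = 29·71033

29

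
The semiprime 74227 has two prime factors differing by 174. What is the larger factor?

Since p = q + 174, we have 74227 = q(q + 174), so q² + 174q − 74227 = 0.
Discriminant: 174² + 4·74227 = 30276 + 296908 = 327184; √327184 = 572.
q = (−174 + 572)/2 = 199, and p = q + 174 = 373.
Check: 199 · 373 = 74227.

373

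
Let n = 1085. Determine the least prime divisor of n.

5

1085 is odd.
Digit sum 14, not divisible by 3.
Ends in 5: divisible by 5.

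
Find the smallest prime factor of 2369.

2369 is odd.
Digit sum 20, not divisible by 3.
Ends in 9: not divisible by 5.
7: 2369 = 7·338 + 3
11: 2369 = 11·215 + 4
13: 2369 = 13·182 + 3
17: 2369 = 17·139 + 6
19: 2369 = 19·124 + 13
23: 2369 = 23·103

23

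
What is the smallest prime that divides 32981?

32981 is odd.
Digit sum 23, not divisible by 3.
Ends in 1: not divisible by 5.
7: 32981 = 7·4711 + 4
11: 32981 = 11·2998 + 3
13: 32981 = 13·2537

13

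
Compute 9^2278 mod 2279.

9^1 ≡ 9 (mod 2279)
9^2 ≡ 9^2 = 81 ≡ 81 (mod 2279)
9^4 ≡ 81^2 = 6561 ≡ 2003 (mod 2279)
9^8 ≡ 2003^2 = 4012009 ≡ 969 (mod 2279)
9^16 ≡ 969^2 = 938961 ≡ 13 (mod 2279)
9^32 ≡ 13^2 = 169 ≡ 169 (mod 2279)
9^64 ≡ 169^2 = 28561 ≡ 1213 (mod 2279)
9^128 ≡ 1213^2 = 1471369 ≡ 1414 (mod 2279)
9^256 ≡ 1414^2 = 1999396 ≡ 713 (mod 2279)
9^512 ≡ 713^2 = 508369 ≡ 152 (mod 2279)
9^1024 ≡ 152^2 = 23104 ≡ 314 (mod 2279)
9^2048 ≡ 314^2 = 98596 ≡ 599 (mod 2279)
2278 = 2048 + 128 + 64 + 32 + 4 + 2 in binary powers of 2.
So 9^2278 ≡ 599 · 1414 · 1213 · 169 · 2003 · 81 ≡ 702 (mod 2279).
Since 702 ≠ 1, base 9 is a Fermat witness: 2279 is composite.

702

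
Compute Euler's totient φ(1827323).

1782144

Factor: 1827323 = 103 · 113 · 157.
φ(1827323) = (103−1) · (113−1) · (157−1) = 102 · 112 · 156 = 1782144.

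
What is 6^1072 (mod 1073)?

371

6^1 ≡ 6 (mod 1073)
6^2 ≡ 6^2 = 36 ≡ 36 (mod 1073)
6^4 ≡ 36^2 = 1296 ≡ 223 (mod 1073)
6^8 ≡ 223^2 = 49729 ≡ 371 (mod 1073)
6^16 ≡ 371^2 = 137641 ≡ 297 (mod 1073)
6^32 ≡ 297^2 = 88209 ≡ 223 (mod 1073)
6^64 ≡ 223^2 = 49729 ≡ 371 (mod 1073)
6^128 ≡ 371^2 = 137641 ≡ 297 (mod 1073)
6^256 ≡ 297^2 = 88209 ≡ 223 (mod 1073)
6^512 ≡ 223^2 = 49729 ≡ 371 (mod 1073)
6^1024 ≡ 371^2 = 137641 ≡ 297 (mod 1073)
1072 = 1024 + 32 + 16 in binary powers of 2.
So 6^1072 ≡ 297 · 223 · 297 ≡ 371 (mod 1073).
Since 371 ≠ 1, base 6 is a Fermat witness: 1073 is composite.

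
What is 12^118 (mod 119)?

12^1 ≡ 12 (mod 119)
12^2 ≡ 12^2 = 144 ≡ 25 (mod 119)
12^4 ≡ 25^2 = 625 ≡ 30 (mod 119)
12^8 ≡ 30^2 = 900 ≡ 67 (mod 119)
12^16 ≡ 67^2 = 4489 ≡ 86 (mod 119)
12^32 ≡ 86^2 = 7396 ≡ 18 (mod 119)
12^64 ≡ 18^2 = 324 ≡ 86 (mod 119)
118 = 64 + 32 + 16 + 4 + 2 in binary powers of 2.
So 12^118 ≡ 86 · 18 · 86 · 30 · 25 ≡ 2 (mod 119).
Since 2 ≠ 1, base 12 is a Fermat witness: 119 is composite.

2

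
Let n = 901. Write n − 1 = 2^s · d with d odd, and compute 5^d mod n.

277

901 − 1 = 900 = 2^2 · 225, so d = 225.
5^1 ≡ 5 (mod 901)
5^2 ≡ 5^2 = 25 ≡ 25 (mod 901)
5^4 ≡ 25^2 = 625 ≡ 625 (mod 901)
5^8 ≡ 625^2 = 390625 ≡ 492 (mod 901)
5^16 ≡ 492^2 = 242064 ≡ 596 (mod 901)
5^32 ≡ 596^2 = 355216 ≡ 222 (mod 901)
5^64 ≡ 222^2 = 49284 ≡ 630 (mod 901)
5^128 ≡ 630^2 = 396900 ≡ 460 (mod 901)
225 = 128 + 64 + 32 + 1 in binary powers of 2.
So 5^225 ≡ 460 · 630 · 222 · 5 ≡ 277 (mod 901).
Squaring chain: 277 → 144; never reaches −1, so base 5 is a Miller–Rabin witness that 901 is composite.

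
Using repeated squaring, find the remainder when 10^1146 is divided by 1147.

963

10^1 ≡ 10 (mod 1147)
10^2 ≡ 10^2 = 100 ≡ 100 (mod 1147)
10^4 ≡ 100^2 = 10000 ≡ 824 (mod 1147)
10^8 ≡ 824^2 = 678976 ≡ 1099 (mod 1147)
10^16 ≡ 1099^2 = 1207801 ≡ 10 (mod 1147)
10^32 ≡ 10^2 = 100 ≡ 100 (mod 1147)
10^64 ≡ 100^2 = 10000 ≡ 824 (mod 1147)
10^128 ≡ 824^2 = 678976 ≡ 1099 (mod 1147)
10^256 ≡ 1099^2 = 1207801 ≡ 10 (mod 1147)
10^512 ≡ 10^2 = 100 ≡ 100 (mod 1147)
10^1024 ≡ 100^2 = 10000 ≡ 824 (mod 1147)
1146 = 1024 + 64 + 32 + 16 + 8 + 2 in binary powers of 2.
So 10^1146 ≡ 824 · 824 · 100 · 10 · 1099 · 100 ≡ 963 (mod 1147).
Since 963 ≠ 1, base 10 is a Fermat witness: 1147 is composite.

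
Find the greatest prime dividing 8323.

8323 = 7 · 1189
1189 = 29 · 41
41 is prime.
So 8323 = 7 · 29 · 41; the largest prime factor is 41.

41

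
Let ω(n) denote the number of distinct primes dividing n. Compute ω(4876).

3

4876 = 2^2 · 1219
1219 = 23 · 53
4876 = 2^2 · 23 · 53, which has 3 distinct prime factors.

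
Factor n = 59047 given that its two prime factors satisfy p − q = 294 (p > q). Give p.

Since p = q + 294, we have 59047 = q(q + 294), so q² + 294q − 59047 = 0.
Discriminant: 294² + 4·59047 = 86436 + 236188 = 322624; √322624 = 568.
q = (−294 + 568)/2 = 137, and p = q + 294 = 431.
Check: 137 · 431 = 59047.

431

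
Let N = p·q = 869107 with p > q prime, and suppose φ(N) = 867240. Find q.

877

φ(n) = (p−1)(q−1) = n − (p+q) + 1, so p + q = 869107 − 867240 + 1 = 1868.
p and q are the roots of t² − 1868t + 869107 = 0.
Discriminant: 1868² − 4·869107 = 3489424 − 3476428 = 12996; √12996 = 114.
q = (1868 − 114)/2 = 877, p = (1868 + 114)/2 = 991.
Check: 877 · 991 = 869107.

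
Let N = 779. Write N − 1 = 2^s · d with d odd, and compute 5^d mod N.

500

779 − 1 = 778 = 2^1 · 389, so d = 389.
5^1 ≡ 5 (mod 779)
5^2 ≡ 5^2 = 25 ≡ 25 (mod 779)
5^4 ≡ 25^2 = 625 ≡ 625 (mod 779)
5^8 ≡ 625^2 = 390625 ≡ 346 (mod 779)
5^16 ≡ 346^2 = 119716 ≡ 529 (mod 779)
5^32 ≡ 529^2 = 279841 ≡ 180 (mod 779)
5^64 ≡ 180^2 = 32400 ≡ 461 (mod 779)
5^128 ≡ 461^2 = 212521 ≡ 633 (mod 779)
5^256 ≡ 633^2 = 400689 ≡ 283 (mod 779)
389 = 256 + 128 + 4 + 1 in binary powers of 2.
So 5^389 ≡ 283 · 633 · 625 · 5 ≡ 500 (mod 779).
Squaring chain: 500; never reaches −1, so base 5 is a Miller–Rabin witness that 779 is composite.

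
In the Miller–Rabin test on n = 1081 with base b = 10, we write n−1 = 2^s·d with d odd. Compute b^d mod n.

264

1081 − 1 = 1080 = 2^3 · 135, so d = 135.
10^1 ≡ 10 (mod 1081)
10^2 ≡ 10^2 = 100 ≡ 100 (mod 1081)
10^4 ≡ 100^2 = 10000 ≡ 271 (mod 1081)
10^8 ≡ 271^2 = 73441 ≡ 1014 (mod 1081)
10^16 ≡ 1014^2 = 1028196 ≡ 165 (mod 1081)
10^32 ≡ 165^2 = 27225 ≡ 200 (mod 1081)
10^64 ≡ 200^2 = 40000 ≡ 3 (mod 1081)
10^128 ≡ 3^2 = 9 ≡ 9 (mod 1081)
135 = 128 + 4 + 2 + 1 in binary powers of 2.
So 10^135 ≡ 9 · 271 · 100 · 10 ≡ 264 (mod 1081).
Squaring chain: 264 → 512 → 542; never reaches −1, so base 10 is a Miller–Rabin witness that 1081 is composite.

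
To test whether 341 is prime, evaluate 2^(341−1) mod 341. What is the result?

2^1 ≡ 2 (mod 341)
2^2 ≡ 2^2 = 4 ≡ 4 (mod 341)
2^4 ≡ 4^2 = 16 ≡ 16 (mod 341)
2^8 ≡ 16^2 = 256 ≡ 256 (mod 341)
2^16 ≡ 256^2 = 65536 ≡ 64 (mod 341)
2^32 ≡ 64^2 = 4096 ≡ 4 (mod 341)
2^64 ≡ 4^2 = 16 ≡ 16 (mod 341)
2^128 ≡ 16^2 = 256 ≡ 256 (mod 341)
2^256 ≡ 256^2 = 65536 ≡ 64 (mod 341)
340 = 256 + 64 + 16 + 4 in binary powers of 2.
So 2^340 ≡ 64 · 16 · 64 · 16 ≡ 1 (mod 341).
Since the result is 1, base 2 gives no evidence that 341 is composite.

1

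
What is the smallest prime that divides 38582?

38582 is even: 2 divides it.

2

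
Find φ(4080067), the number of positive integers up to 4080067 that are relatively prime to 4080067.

4003104

Factor: 4080067 = 139 · 149 · 197.
φ(4080067) = (139−1) · (149−1) · (197−1) = 138 · 148 · 196 = 4003104.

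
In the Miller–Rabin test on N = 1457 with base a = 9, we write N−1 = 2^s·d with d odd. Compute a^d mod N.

350

1457 − 1 = 1456 = 2^4 · 91, so d = 91.
9^1 ≡ 9 (mod 1457)
9^2 ≡ 9^2 = 81 ≡ 81 (mod 1457)
9^4 ≡ 81^2 = 6561 ≡ 733 (mod 1457)
9^8 ≡ 733^2 = 537289 ≡ 1113 (mod 1457)
9^16 ≡ 1113^2 = 1238769 ≡ 319 (mod 1457)
9^32 ≡ 319^2 = 101761 ≡ 1228 (mod 1457)
9^64 ≡ 1228^2 = 1507984 ≡ 1446 (mod 1457)
91 = 64 + 16 + 8 + 2 + 1 in binary powers of 2.
So 9^91 ≡ 1446 · 319 · 1113 · 81 · 9 ≡ 350 (mod 1457).
Squaring chain: 350 → 112 → 888 → 307; never reaches −1, so base 9 is a Miller–Rabin witness that 1457 is composite.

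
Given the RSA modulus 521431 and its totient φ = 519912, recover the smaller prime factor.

φ(n) = (p−1)(q−1) = n − (p+q) + 1, so p + q = 521431 − 519912 + 1 = 1520.
p and q are the roots of t² − 1520t + 521431 = 0.
Discriminant: 1520² − 4·521431 = 2310400 − 2085724 = 224676; √224676 = 474.
q = (1520 − 474)/2 = 523, p = (1520 + 474)/2 = 997.
Check: 523 · 997 = 521431.

523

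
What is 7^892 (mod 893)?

653

7^1 ≡ 7 (mod 893)
7^2 ≡ 7^2 = 49 ≡ 49 (mod 893)
7^4 ≡ 49^2 = 2401 ≡ 615 (mod 893)
7^8 ≡ 615^2 = 378225 ≡ 486 (mod 893)
7^16 ≡ 486^2 = 236196 ≡ 444 (mod 893)
7^32 ≡ 444^2 = 197136 ≡ 676 (mod 893)
7^64 ≡ 676^2 = 456976 ≡ 653 (mod 893)
7^128 ≡ 653^2 = 426409 ≡ 448 (mod 893)
7^256 ≡ 448^2 = 200704 ≡ 672 (mod 893)
7^512 ≡ 672^2 = 451584 ≡ 619 (mod 893)
892 = 512 + 256 + 64 + 32 + 16 + 8 + 4 in binary powers of 2.
So 7^892 ≡ 619 · 672 · 653 · 676 · 444 · 486 · 615 ≡ 653 (mod 893).
Since 653 ≠ 1, base 7 is a Fermat witness: 893 is composite.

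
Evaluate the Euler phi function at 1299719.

Factor: 1299719 = 53 · 137 · 179.
φ(1299719) = (53−1) · (137−1) · (179−1) = 52 · 136 · 178 = 1258816.

1258816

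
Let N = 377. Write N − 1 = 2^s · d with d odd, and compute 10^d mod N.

108

377 − 1 = 376 = 2^3 · 47, so d = 47.
10^1 ≡ 10 (mod 377)
10^2 ≡ 10^2 = 100 ≡ 100 (mod 377)
10^4 ≡ 100^2 = 10000 ≡ 198 (mod 377)
10^8 ≡ 198^2 = 39204 ≡ 373 (mod 377)
10^16 ≡ 373^2 = 139129 ≡ 16 (mod 377)
10^32 ≡ 16^2 = 256 ≡ 256 (mod 377)
47 = 32 + 8 + 4 + 2 + 1 in binary powers of 2.
So 10^47 ≡ 256 · 373 · 198 · 100 · 10 ≡ 108 (mod 377).
Squaring chain: 108 → 354 → 152; never reaches −1, so base 10 is a Miller–Rabin witness that 377 is composite.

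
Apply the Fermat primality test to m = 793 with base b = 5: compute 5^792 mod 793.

5^1 ≡ 5 (mod 793)
5^2 ≡ 5^2 = 25 ≡ 25 (mod 793)
5^4 ≡ 25^2 = 625 ≡ 625 (mod 793)
5^8 ≡ 625^2 = 390625 ≡ 469 (mod 793)
5^16 ≡ 469^2 = 219961 ≡ 300 (mod 793)
5^32 ≡ 300^2 = 90000 ≡ 391 (mod 793)
5^64 ≡ 391^2 = 152881 ≡ 625 (mod 793)
5^128 ≡ 625^2 = 390625 ≡ 469 (mod 793)
5^256 ≡ 469^2 = 219961 ≡ 300 (mod 793)
5^512 ≡ 300^2 = 90000 ≡ 391 (mod 793)
792 = 512 + 256 + 16 + 8 in binary powers of 2.
So 5^792 ≡ 391 · 300 · 300 · 469 ≡ 508 (mod 793).
Since 508 ≠ 1, base 5 is a Fermat witness: 793 is composite.

508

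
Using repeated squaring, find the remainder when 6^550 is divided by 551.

310

6^1 ≡ 6 (mod 551)
6^2 ≡ 6^2 = 36 ≡ 36 (mod 551)
6^4 ≡ 36^2 = 1296 ≡ 194 (mod 551)
6^8 ≡ 194^2 = 37636 ≡ 168 (mod 551)
6^16 ≡ 168^2 = 28224 ≡ 123 (mod 551)
6^32 ≡ 123^2 = 15129 ≡ 252 (mod 551)
6^64 ≡ 252^2 = 63504 ≡ 139 (mod 551)
6^128 ≡ 139^2 = 19321 ≡ 36 (mod 551)
6^256 ≡ 36^2 = 1296 ≡ 194 (mod 551)
6^512 ≡ 194^2 = 37636 ≡ 168 (mod 551)
550 = 512 + 32 + 4 + 2 in binary powers of 2.
So 6^550 ≡ 168 · 252 · 194 · 36 ≡ 310 (mod 551).
Since 310 ≠ 1, base 6 is a Fermat witness: 551 is composite.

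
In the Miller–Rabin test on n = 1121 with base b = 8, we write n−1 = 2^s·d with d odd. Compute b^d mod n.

1121 − 1 = 1120 = 2^5 · 35, so d = 35.
8^1 ≡ 8 (mod 1121)
8^2 ≡ 8^2 = 64 ≡ 64 (mod 1121)
8^4 ≡ 64^2 = 4096 ≡ 733 (mod 1121)
8^8 ≡ 733^2 = 537289 ≡ 330 (mod 1121)
8^16 ≡ 330^2 = 108900 ≡ 163 (mod 1121)
8^32 ≡ 163^2 = 26569 ≡ 786 (mod 1121)
35 = 32 + 2 + 1 in binary powers of 2.
So 8^35 ≡ 786 · 64 · 8 ≡ 1114 (mod 1121).
Squaring chain: 1114 → 49 → 159 → 619 → 900; never reaches −1, so base 8 is a Miller–Rabin witness that 1121 is composite.

1114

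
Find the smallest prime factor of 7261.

53

7261 is odd.
Digit sum 16, not divisible by 3.
Ends in 1: not divisible by 5.
7: 7261 = 7·1037 + 2
11: 7261 = 11·660 + 1
13: 7261 = 13·558 + 7
17: 7261 = 17·427 + 2
19: 7261 = 19·382 + 3
23: 7261 = 23·315 + 16
29: 7261 = 29·250 + 11
31: 7261 = 31·234 + 7
37: 7261 = 37·196 + 9
41: 7261 = 41·177 + 4
43: 7261 = 43·168 + 37
47: 7261 = 47·154 + 23
53: 7261 = 53·137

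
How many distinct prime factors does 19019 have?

4

19019 = 7 · 2717
2717 = 11 · 247
247 = 13 · 19
19019 = 7 · 11 · 13 · 19, which has 4 distinct prime factors.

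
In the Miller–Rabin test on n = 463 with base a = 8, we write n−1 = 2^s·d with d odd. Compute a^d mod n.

1

463 − 1 = 462 = 2^1 · 231, so d = 231.
8^1 ≡ 8 (mod 463)
8^2 ≡ 8^2 = 64 ≡ 64 (mod 463)
8^4 ≡ 64^2 = 4096 ≡ 392 (mod 463)
8^8 ≡ 392^2 = 153664 ≡ 411 (mod 463)
8^16 ≡ 411^2 = 168921 ≡ 389 (mod 463)
8^32 ≡ 389^2 = 151321 ≡ 383 (mod 463)
8^64 ≡ 383^2 = 146689 ≡ 381 (mod 463)
8^128 ≡ 381^2 = 145161 ≡ 242 (mod 463)
231 = 128 + 64 + 32 + 4 + 2 + 1 in binary powers of 2.
So 8^231 ≡ 242 · 381 · 383 · 392 · 64 · 8 ≡ 1 (mod 463).
Since 8^d ≡ 1 (mod 463), base 8 does not prove 463 composite.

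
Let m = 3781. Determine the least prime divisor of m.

3781 is odd.
Digit sum 19, not divisible by 3.
Ends in 1: not divisible by 5.
7: 3781 = 7·540 + 1
11: 3781 = 11·343 + 8
13: 3781 = 13·290 + 11
17: 3781 = 17·222 + 7
19: 3781 = 19·199

19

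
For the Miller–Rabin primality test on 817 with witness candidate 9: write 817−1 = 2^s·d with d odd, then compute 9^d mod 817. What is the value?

817 − 1 = 816 = 2^4 · 51, so d = 51.
9^1 ≡ 9 (mod 817)
9^2 ≡ 9^2 = 81 ≡ 81 (mod 817)
9^4 ≡ 81^2 = 6561 ≡ 25 (mod 817)
9^8 ≡ 25^2 = 625 ≡ 625 (mod 817)
9^16 ≡ 625^2 = 390625 ≡ 99 (mod 817)
9^32 ≡ 99^2 = 9801 ≡ 814 (mod 817)
51 = 32 + 16 + 2 + 1 in binary powers of 2.
So 9^51 ≡ 814 · 99 · 81 · 9 ≡ 809 (mod 817).
Squaring chain: 809 → 64 → 11 → 121; never reaches −1, so base 9 is a Miller–Rabin witness that 817 is composite.

809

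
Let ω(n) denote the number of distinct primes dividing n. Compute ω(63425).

3

63425 = 5^2 · 2537
2537 = 43 · 59
63425 = 5^2 · 43 · 59, which has 3 distinct prime factors.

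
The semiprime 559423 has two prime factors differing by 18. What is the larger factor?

Since p = q + 18, we have 559423 = q(q + 18), so q² + 18q − 559423 = 0.
Discriminant: 18² + 4·559423 = 324 + 2237692 = 2238016; √2238016 = 1496.
q = (−18 + 1496)/2 = 739, and p = q + 18 = 757.
Check: 739 · 757 = 559423.

757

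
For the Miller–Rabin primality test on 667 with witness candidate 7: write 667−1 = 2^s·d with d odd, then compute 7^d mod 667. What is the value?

458

667 − 1 = 666 = 2^1 · 333, so d = 333.
7^1 ≡ 7 (mod 667)
7^2 ≡ 7^2 = 49 ≡ 49 (mod 667)
7^4 ≡ 49^2 = 2401 ≡ 400 (mod 667)
7^8 ≡ 400^2 = 160000 ≡ 587 (mod 667)
7^16 ≡ 587^2 = 344569 ≡ 397 (mod 667)
7^32 ≡ 397^2 = 157609 ≡ 197 (mod 667)
7^64 ≡ 197^2 = 38809 ≡ 123 (mod 667)
7^128 ≡ 123^2 = 15129 ≡ 455 (mod 667)
7^256 ≡ 455^2 = 207025 ≡ 255 (mod 667)
333 = 256 + 64 + 8 + 4 + 1 in binary powers of 2.
So 7^333 ≡ 255 · 123 · 587 · 400 · 7 ≡ 458 (mod 667).
Squaring chain: 458; never reaches −1, so base 7 is a Miller–Rabin witness that 667 is composite.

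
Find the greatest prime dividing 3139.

3139 = 43 · 73
73 is prime.
So 3139 = 43 · 73; the largest prime factor is 73.

73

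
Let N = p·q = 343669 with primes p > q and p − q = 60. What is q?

557

Since p = q + 60, we have 343669 = q(q + 60), so q² + 60q − 343669 = 0.
Discriminant: 60² + 4·343669 = 3600 + 1374676 = 1378276; √1378276 = 1174.
q = (−60 + 1174)/2 = 557, and p = q + 60 = 617.
Check: 557 · 617 = 343669.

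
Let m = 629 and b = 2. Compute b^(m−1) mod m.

305

2^1 ≡ 2 (mod 629)
2^2 ≡ 2^2 = 4 ≡ 4 (mod 629)
2^4 ≡ 4^2 = 16 ≡ 16 (mod 629)
2^8 ≡ 16^2 = 256 ≡ 256 (mod 629)
2^16 ≡ 256^2 = 65536 ≡ 120 (mod 629)
2^32 ≡ 120^2 = 14400 ≡ 562 (mod 629)
2^64 ≡ 562^2 = 315844 ≡ 86 (mod 629)
2^128 ≡ 86^2 = 7396 ≡ 477 (mod 629)
2^256 ≡ 477^2 = 227529 ≡ 460 (mod 629)
2^512 ≡ 460^2 = 211600 ≡ 256 (mod 629)
628 = 512 + 64 + 32 + 16 + 4 in binary powers of 2.
So 2^628 ≡ 256 · 86 · 562 · 120 · 16 ≡ 305 (mod 629).
Since 305 ≠ 1, base 2 is a Fermat witness: 629 is composite.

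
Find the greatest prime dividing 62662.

97

62662 = 2 · 31331
31331 = 17 · 1843
1843 = 19 · 97
97 is prime.
So 62662 = 2 · 17 · 19 · 97; the largest prime factor is 97.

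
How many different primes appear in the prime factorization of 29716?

29716 = 2^2 · 7429
7429 = 17 · 437
437 = 19 · 23
29716 = 2^2 · 17 · 19 · 23, which has 4 distinct prime factors.

4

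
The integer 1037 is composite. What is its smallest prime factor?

17

1037 is odd.
Digit sum 11, not divisible by 3.
Ends in 7: not divisible by 5.
7: 1037 = 7·148 + 1
11: 1037 = 11·94 + 3
13: 1037 = 13·79 + 10
17: 1037 = 17·61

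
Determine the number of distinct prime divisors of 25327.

25327 = 19 · 1333
1333 = 31 · 43
25327 = 19 · 31 · 43, which has 3 distinct prime factors.

3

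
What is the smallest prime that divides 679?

7

679 is odd.
Digit sum 22, not divisible by 3.
Ends in 9: not divisible by 5.
7: 679 = 7·97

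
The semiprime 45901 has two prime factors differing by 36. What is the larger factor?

233

Since p = q + 36, we have 45901 = q(q + 36), so q² + 36q − 45901 = 0.
Discriminant: 36² + 4·45901 = 1296 + 183604 = 184900; √184900 = 430.
q = (−36 + 430)/2 = 197, and p = q + 36 = 233.
Check: 197 · 233 = 45901.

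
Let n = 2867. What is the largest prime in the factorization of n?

61

2867 = 47 · 61
61 is prime.
So 2867 = 47 · 61; the largest prime factor is 61.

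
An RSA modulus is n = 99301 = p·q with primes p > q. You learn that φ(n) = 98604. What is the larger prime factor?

φ(n) = (p−1)(q−1) = n − (p+q) + 1, so p + q = 99301 − 98604 + 1 = 698.
p and q are the roots of t² − 698t + 99301 = 0.
Discriminant: 698² − 4·99301 = 487204 − 397204 = 90000; √90000 = 300.
q = (698 − 300)/2 = 199, p = (698 + 300)/2 = 499.
Check: 199 · 499 = 99301.

499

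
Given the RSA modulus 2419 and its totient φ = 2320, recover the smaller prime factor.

41

φ(n) = (p−1)(q−1) = n − (p+q) + 1, so p + q = 2419 − 2320 + 1 = 100.
p and q are the roots of t² − 100t + 2419 = 0.
Discriminant: 100² − 4·2419 = 10000 − 9676 = 324; √324 = 18.
q = (100 − 18)/2 = 41, p = (100 + 18)/2 = 59.
Check: 41 · 59 = 2419.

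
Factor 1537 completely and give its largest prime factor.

1537 = 29 · 53
53 is prime.
So 1537 = 29 · 53; the largest prime factor is 53.

53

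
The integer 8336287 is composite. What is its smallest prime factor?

59

8336287 is odd.
Digit sum 37, not divisible by 3.
Ends in 7: not divisible by 5.
7: 8336287 = 7·1190898 + 1
11: 8336287 = 11·757844 + 3
13: 8336287 = 13·641252 + 11
17: 8336287 = 17·490369 + 14
19: 8336287 = 19·438751 + 18
23: 8336287 = 23·362447 + 6
29: 8336287 = 29·287458 + 5
31: 8336287 = 31·268912 + 15
37: 8336287 = 37·225305 + 2
41: 8336287 = 41·203324 + 3
43: 8336287 = 43·193867 + 6
47: 8336287 = 47·177367 + 38
53: 8336287 = 53·157288 + 23
59: 8336287 = 59·141293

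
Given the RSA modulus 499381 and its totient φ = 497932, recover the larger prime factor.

φ(n) = (p−1)(q−1) = n − (p+q) + 1, so p + q = 499381 − 497932 + 1 = 1450.
p and q are the roots of t² − 1450t + 499381 = 0.
Discriminant: 1450² − 4·499381 = 2102500 − 1997524 = 104976; √104976 = 324.
q = (1450 − 324)/2 = 563, p = (1450 + 324)/2 = 887.
Check: 563 · 887 = 499381.

887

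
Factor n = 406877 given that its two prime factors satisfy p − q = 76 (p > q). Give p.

677

Since p = q + 76, we have 406877 = q(q + 76), so q² + 76q − 406877 = 0.
Discriminant: 76² + 4·406877 = 5776 + 1627508 = 1633284; √1633284 = 1278.
q = (−76 + 1278)/2 = 601, and p = q + 76 = 677.
Check: 601 · 677 = 406877.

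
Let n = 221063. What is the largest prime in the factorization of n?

97

221063 = 43 · 5141
5141 = 53 · 97
97 is prime.
So 221063 = 43 · 53 · 97; the largest prime factor is 97.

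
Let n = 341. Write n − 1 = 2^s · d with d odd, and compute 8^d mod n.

32

341 − 1 = 340 = 2^2 · 85, so d = 85.
8^1 ≡ 8 (mod 341)
8^2 ≡ 8^2 = 64 ≡ 64 (mod 341)
8^4 ≡ 64^2 = 4096 ≡ 4 (mod 341)
8^8 ≡ 4^2 = 16 ≡ 16 (mod 341)
8^16 ≡ 16^2 = 256 ≡ 256 (mod 341)
8^32 ≡ 256^2 = 65536 ≡ 64 (mod 341)
8^64 ≡ 64^2 = 4096 ≡ 4 (mod 341)
85 = 64 + 16 + 4 + 1 in binary powers of 2.
So 8^85 ≡ 4 · 256 · 4 · 8 ≡ 32 (mod 341).
Squaring chain: 32 → 1; never reaches −1, so base 8 is a Miller–Rabin witness that 341 is composite.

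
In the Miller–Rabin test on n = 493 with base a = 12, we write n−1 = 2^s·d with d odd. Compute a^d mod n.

278

493 − 1 = 492 = 2^2 · 123, so d = 123.
12^1 ≡ 12 (mod 493)
12^2 ≡ 12^2 = 144 ≡ 144 (mod 493)
12^4 ≡ 144^2 = 20736 ≡ 30 (mod 493)
12^8 ≡ 30^2 = 900 ≡ 407 (mod 493)
12^16 ≡ 407^2 = 165649 ≡ 1 (mod 493)
12^32 ≡ 1^2 = 1 ≡ 1 (mod 493)
12^64 ≡ 1^2 = 1 ≡ 1 (mod 493)
123 = 64 + 32 + 16 + 8 + 2 + 1 in binary powers of 2.
So 12^123 ≡ 1 · 1 · 1 · 407 · 144 · 12 ≡ 278 (mod 493).
Squaring chain: 278 → 376; never reaches −1, so base 12 is a Miller–Rabin witness that 493 is composite.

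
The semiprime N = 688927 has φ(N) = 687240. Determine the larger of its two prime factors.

997

φ(n) = (p−1)(q−1) = n − (p+q) + 1, so p + q = 688927 − 687240 + 1 = 1688.
p and q are the roots of t² − 1688t + 688927 = 0.
Discriminant: 1688² − 4·688927 = 2849344 − 2755708 = 93636; √93636 = 306.
q = (1688 − 306)/2 = 691, p = (1688 + 306)/2 = 997.
Check: 691 · 997 = 688927.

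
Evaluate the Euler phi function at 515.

408

Factor: 515 = 5 · 103.
φ(515) = (5−1) · (103−1) = 4 · 102 = 408.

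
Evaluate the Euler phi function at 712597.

680400

Factor: 712597 = 31 · 127 · 181.
φ(712597) = (31−1) · (127−1) · (181−1) = 30 · 126 · 180 = 680400.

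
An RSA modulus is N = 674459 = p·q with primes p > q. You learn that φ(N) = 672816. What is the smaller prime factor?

787

φ(n) = (p−1)(q−1) = n − (p+q) + 1, so p + q = 674459 − 672816 + 1 = 1644.
p and q are the roots of t² − 1644t + 674459 = 0.
Discriminant: 1644² − 4·674459 = 2702736 − 2697836 = 4900; √4900 = 70.
q = (1644 − 70)/2 = 787, p = (1644 + 70)/2 = 857.
Check: 787 · 857 = 674459.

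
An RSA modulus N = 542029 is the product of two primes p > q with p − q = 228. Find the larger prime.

859

Since p = q + 228, we have 542029 = q(q + 228), so q² + 228q − 542029 = 0.
Discriminant: 228² + 4·542029 = 51984 + 2168116 = 2220100; √2220100 = 1490.
q = (−228 + 1490)/2 = 631, and p = q + 228 = 859.
Check: 631 · 859 = 542029.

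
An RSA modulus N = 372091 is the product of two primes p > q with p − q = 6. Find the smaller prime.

Since p = q + 6, we have 372091 = q(q + 6), so q² + 6q − 372091 = 0.
Discriminant: 6² + 4·372091 = 36 + 1488364 = 1488400; √1488400 = 1220.
q = (−6 + 1220)/2 = 607, and p = q + 6 = 613.
Check: 607 · 613 = 372091.

607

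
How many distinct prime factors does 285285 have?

285285 = 3 · 95095
95095 = 5 · 19019
19019 = 7 · 2717
2717 = 11 · 247
247 = 13 · 19
285285 = 3 · 5 · 7 · 11 · 13 · 19, which has 6 distinct prime factors.

6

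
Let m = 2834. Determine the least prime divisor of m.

2

2834 is even: 2 divides it.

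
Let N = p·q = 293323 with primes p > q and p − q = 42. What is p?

563

Since p = q + 42, we have 293323 = q(q + 42), so q² + 42q − 293323 = 0.
Discriminant: 42² + 4·293323 = 1764 + 1173292 = 1175056; √1175056 = 1084.
q = (−42 + 1084)/2 = 521, and p = q + 42 = 563.
Check: 521 · 563 = 293323.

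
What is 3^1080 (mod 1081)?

3^1 ≡ 3 (mod 1081)
3^2 ≡ 3^2 = 9 ≡ 9 (mod 1081)
3^4 ≡ 9^2 = 81 ≡ 81 (mod 1081)
3^8 ≡ 81^2 = 6561 ≡ 75 (mod 1081)
3^16 ≡ 75^2 = 5625 ≡ 220 (mod 1081)
3^32 ≡ 220^2 = 48400 ≡ 836 (mod 1081)
3^64 ≡ 836^2 = 698896 ≡ 570 (mod 1081)
3^128 ≡ 570^2 = 324900 ≡ 600 (mod 1081)
3^256 ≡ 600^2 = 360000 ≡ 27 (mod 1081)
3^512 ≡ 27^2 = 729 ≡ 729 (mod 1081)
3^1024 ≡ 729^2 = 531441 ≡ 670 (mod 1081)
1080 = 1024 + 32 + 16 + 8 in binary powers of 2.
So 3^1080 ≡ 670 · 836 · 220 · 75 ≡ 768 (mod 1081).
Since 768 ≠ 1, base 3 is a Fermat witness: 1081 is composite.

768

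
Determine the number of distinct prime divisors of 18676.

18676 = 2^2 · 4669
4669 = 7 · 667
667 = 23 · 29
18676 = 2^2 · 7 · 23 · 29, which has 4 distinct prime factors.

4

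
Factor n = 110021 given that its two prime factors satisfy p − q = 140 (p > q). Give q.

269

Since p = q + 140, we have 110021 = q(q + 140), so q² + 140q − 110021 = 0.
Discriminant: 140² + 4·110021 = 19600 + 440084 = 459684; √459684 = 678.
q = (−140 + 678)/2 = 269, and p = q + 140 = 409.
Check: 269 · 409 = 110021.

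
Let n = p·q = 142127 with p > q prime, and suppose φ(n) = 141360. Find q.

φ(n) = (p−1)(q−1) = n − (p+q) + 1, so p + q = 142127 − 141360 + 1 = 768.
p and q are the roots of t² − 768t + 142127 = 0.
Discriminant: 768² − 4·142127 = 589824 − 568508 = 21316; √21316 = 146.
q = (768 − 146)/2 = 311, p = (768 + 146)/2 = 457.
Check: 311 · 457 = 142127.

311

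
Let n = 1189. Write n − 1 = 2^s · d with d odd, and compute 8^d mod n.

39

1189 − 1 = 1188 = 2^2 · 297, so d = 297.
8^1 ≡ 8 (mod 1189)
8^2 ≡ 8^2 = 64 ≡ 64 (mod 1189)
8^4 ≡ 64^2 = 4096 ≡ 529 (mod 1189)
8^8 ≡ 529^2 = 279841 ≡ 426 (mod 1189)
8^16 ≡ 426^2 = 181476 ≡ 748 (mod 1189)
8^32 ≡ 748^2 = 559504 ≡ 674 (mod 1189)
8^64 ≡ 674^2 = 454276 ≡ 78 (mod 1189)
8^128 ≡ 78^2 = 6084 ≡ 139 (mod 1189)
8^256 ≡ 139^2 = 19321 ≡ 297 (mod 1189)
297 = 256 + 32 + 8 + 1 in binary powers of 2.
So 8^297 ≡ 297 · 674 · 426 · 8 ≡ 39 (mod 1189).
Squaring chain: 39 → 332; never reaches −1, so base 8 is a Miller–Rabin witness that 1189 is composite.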